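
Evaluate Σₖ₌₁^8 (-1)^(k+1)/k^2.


S = 1 - 1/4 + 1/9 - 1/16 + 1/25 - 1/36 + 1/49 - 1/64
= 0.8156
(Full series converges to +π²/12 ≈ +0.8225)

S_8 = 0.8156


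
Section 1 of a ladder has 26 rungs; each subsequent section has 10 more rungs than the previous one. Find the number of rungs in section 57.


aₙ = a₁ + (n-1)d
= 26 + (57-1)×10
= 26 + 560
= 586

a_57 = 586


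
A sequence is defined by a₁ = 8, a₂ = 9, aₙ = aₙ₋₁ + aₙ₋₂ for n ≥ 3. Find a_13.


Computing iteratively: 8, 9, 17, 26, 43, 69, 112, 181, 293, 474, 767, 1241, ...
a_13 = 2008

a_13 = 2008


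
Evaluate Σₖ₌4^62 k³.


Σₖ₌4^62 k³ = [62·63/2]² − [3·4/2]²
= 3814209 − 36 = 3814173

Σk³ = 3814173


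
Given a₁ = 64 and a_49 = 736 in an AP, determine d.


d = (aₙ - a₁)/(n-1)
= (736 - 64)/(49-1)
= 672/48 = 14

d = 14


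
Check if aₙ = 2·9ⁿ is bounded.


aₙ = 2·9ⁿ → as n→∞, aₙ→∞ (since base 9 > 1)
No finite upper bound exists
The sequence is UNBOUNDED

Unbounded (aₙ → ∞ as n → ∞)


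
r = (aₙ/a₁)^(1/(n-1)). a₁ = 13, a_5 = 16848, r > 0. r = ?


r^(n-1) = aₙ/a₁
r^4 = 16848/13 = 1296
r = 1296^(1/4)
= ±6; taking r > 0 gives r = 6

r = 6


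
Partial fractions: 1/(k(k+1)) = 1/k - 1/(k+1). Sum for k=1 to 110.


1/(k(k+1)) = 1/k - 1/(k+1) (partial fractions)
Telescoping: Σ = 1 - 1/111 = 110/111

Sum = 110/111


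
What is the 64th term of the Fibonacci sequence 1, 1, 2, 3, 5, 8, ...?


Fibonacci sequence: 1, 1, 2, 3, 5, 8, 13, 21, 34, 55, 89, ...
F(64) = 10610209857723

F(64) = 10610209857723


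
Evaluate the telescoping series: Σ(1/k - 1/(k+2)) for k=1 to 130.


Telescoping with gap 2: two head and two tail terms survive.
= (1 + 1/2) - (1/131 + 1/132)
= 3/2 - 1/131 - 1/132 = 25675/17292

Sum = 25675/17292


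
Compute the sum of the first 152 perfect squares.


n = 152
n(n+1)(2n+1)/6 = 152×153×305/6
= 7093080/6 = 1182180

Σk² = 1182180


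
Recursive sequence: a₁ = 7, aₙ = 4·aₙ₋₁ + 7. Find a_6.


Computing step by step:
a_1 = 7
a_2 = 35
a_3 = 147
a_4 = 595
a_5 = 2387
a_6 = 9555


a_6 = 9555


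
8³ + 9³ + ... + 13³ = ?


Σₖ₌8^13 k³ = [13·14/2]² − [7·8/2]²
= 8281 − 784 = 7497

Σk³ = 7497


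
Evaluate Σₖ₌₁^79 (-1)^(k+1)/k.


S = 1 - 1/2 + 1/3 - 1/4 + 1/5 - 1/6 + 1/7 - 1/8 ± ...
= 0.6994
(Full series converges to +ln(2) ≈ +0.6931)

S_79 = 0.6994


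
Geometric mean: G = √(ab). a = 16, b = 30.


GM = √(16×30) = √480 = 21.9089

GM = 21.9089


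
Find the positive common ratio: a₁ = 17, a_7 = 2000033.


r^(n-1) = aₙ/a₁
r^6 = 2000033/17 = 117649
r = 117649^(1/6)
= ±7; taking r > 0 gives r = 7

r = 7


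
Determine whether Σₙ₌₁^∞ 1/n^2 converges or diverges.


p-series test: Σ c/n^p converges if p > 1, diverges if p ≤ 1 (constant c > 0 doesn't affect convergence).
p = 2
2 > 1 → CONVERGES

Converges (p = 2 > 1)


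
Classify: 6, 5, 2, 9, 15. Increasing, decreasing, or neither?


Differences: -1, -3, 7, 6
Difference at position 3 is +7 (> 0) but position 1 is -1 (< 0) — sequence both rises and falls
→ NOT monotonic

Not monotonic


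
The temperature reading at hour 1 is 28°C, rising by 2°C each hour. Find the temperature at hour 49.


aₙ = a₁ + (n-1)d
= 28 + (49-1)×2
= 28 + 96
= 124

a_49 = 124


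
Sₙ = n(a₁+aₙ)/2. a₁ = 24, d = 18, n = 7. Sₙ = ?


aₙ = 24 + (7-1)×18 = 132
Sₙ = n(a₁+aₙ)/2 = 7×(24+132)/2
= 7×156/2 = 546

S_7 = 546


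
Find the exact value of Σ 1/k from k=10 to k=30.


Σₖ₌10^30 1/k = 1/10 + 1/11 + 1/12 + ... + 1/30
= 2715762396337/2329089562800
≈ 1.166

Sum = 2715762396337/2329089562800 ≈ 1.166


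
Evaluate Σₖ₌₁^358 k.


n(n+1)/2 = 358×359/2 = 128522/2 = 64261

Σk = 64261


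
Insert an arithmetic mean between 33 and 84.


AM = (33 + 84)/2 = 117/2 = 58.5

AM = 58.5


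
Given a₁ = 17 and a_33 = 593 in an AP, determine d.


d = (aₙ - a₁)/(n-1)
= (593 - 17)/(33-1)
= 576/32 = 18

d = 18


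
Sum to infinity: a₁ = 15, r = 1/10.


S∞ = a₁/(1-r) = 15/(1 - 1/10)
= 15/(9/10)
= 50/3

S∞ = 50/3


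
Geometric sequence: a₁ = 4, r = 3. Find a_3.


aₙ = a₁·r^(n-1)
= 4×3^2
= 4×9
= 36

a_3 = 36


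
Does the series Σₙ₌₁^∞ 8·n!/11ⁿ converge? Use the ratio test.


aₙ = 8·n!/11^n
a_{n+1}/aₙ = (n+1)!/11^(n+1) × 11^n/n!  (constant 8 cancels)
= (n+1)/11
L = lim(n→∞) (n+1)/11 = ∞
L > 1 → series DIVERGES

Diverges (ratio test: L = ∞ > 1)


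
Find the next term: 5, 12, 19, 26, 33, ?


Pattern: arithmetic (d=7)
Terms: 5, 12, 19, 26, 33
Next term = 40

Next term = 40


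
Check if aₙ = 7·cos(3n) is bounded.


For all n, -1 ≤ cos(3n) ≤ 1, so -7 ≤ 7·cos(3n) ≤ 7
Lower bound: -7, Upper bound: 7
The sequence IS bounded

Bounded (-7 ≤ aₙ ≤ 7)


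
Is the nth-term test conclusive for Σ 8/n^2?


lim(n→∞) 8/n^2 = 0
lim aₙ = 0 → nth-term test is INCONCLUSIVE
(Need other tests; this is actually a convergent p-series with p=2 > 1)

Inconclusive (lim aₙ = 0; need another test)


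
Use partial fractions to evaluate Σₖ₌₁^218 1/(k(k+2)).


1/(k(k+2)) = (1/2)·(1/k - 1/(k+2)) (partial fractions)
Telescoping: Σ = (1/2)·(1 + 1/2 - 1/219 - 1/220) = 71831/96360

Sum = 71831/96360


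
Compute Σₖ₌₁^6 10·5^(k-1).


Sₙ = 10×(5^6 - 1)/(5 - 1)
= 10×(15625 - 1)/4
= 10×15624/4
= 39060

S_6 = 39060


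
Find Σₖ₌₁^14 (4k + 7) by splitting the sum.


Σ(4k+7) = 4·Σk + 7·n
= 4·105 + 7·14
= 420 + 98 = 518

Σ = 518


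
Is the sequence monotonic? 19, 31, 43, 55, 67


Differences: 12, 12, 12, 12
All differences > 0 → strictly INCREASING

Monotonically increasing


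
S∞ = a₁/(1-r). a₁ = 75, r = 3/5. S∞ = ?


S∞ = a₁/(1-r) = 75/(1 - 3/5)
= 75/(2/5)
= 375/2

S∞ = 375/2


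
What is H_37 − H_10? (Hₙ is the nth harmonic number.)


Σₖ₌11^37 1/k = 1/11 + 1/12 + 1/13 + ... + 1/37
= 88305332259139/69388720221600
≈ 1.2726

Sum = 88305332259139/69388720221600 ≈ 1.2726


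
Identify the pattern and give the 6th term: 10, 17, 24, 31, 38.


Pattern: arithmetic (d=7)
Terms: 10, 17, 24, 31, 38
Next term = 45

Next term = 45


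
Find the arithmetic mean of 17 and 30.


AM = (17 + 30)/2 = 47/2 = 23.5

AM = 23.5


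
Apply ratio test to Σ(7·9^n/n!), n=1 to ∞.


aₙ = 7·9^n/n!
a_{n+1}/aₙ = 9^(n+1)/(n+1)! × n!/9^n  (constant 7 cancels)
= 9/(n+1)
L = lim(n→∞) 9/(n+1) = 0
L < 1 → series CONVERGES

Converges (ratio test: L = 0 < 1)


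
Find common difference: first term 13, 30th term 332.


d = (aₙ - a₁)/(n-1)
= (332 - 13)/(30-1)
= 319/29 = 11

d = 11


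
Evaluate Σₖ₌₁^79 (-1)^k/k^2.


S = -1 + 1/4 - 1/9 + 1/16 - 1/25 + 1/36 - 1/49 + 1/64 ± ...
= -0.8225
(Full series converges to -π²/12 ≈ -0.8225)

S_79 = -0.8225


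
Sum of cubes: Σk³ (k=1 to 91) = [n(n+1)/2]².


n(n+1)/2 = 91×92/2 = 4186
Σk³ = 4186² = 17522596

Σk³ = 17522596


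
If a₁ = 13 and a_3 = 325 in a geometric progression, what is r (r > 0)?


r^(n-1) = aₙ/a₁
r^2 = 325/13 = 25
r = 25^(1/2)
= ±5; taking r > 0 gives r = 5

r = 5


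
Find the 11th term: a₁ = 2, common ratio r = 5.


aₙ = a₁·r^(n-1)
= 2×5^10
= 2×9765625
= 19531250

a_11 = 19531250


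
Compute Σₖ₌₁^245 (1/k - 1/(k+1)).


Telescoping: adjacent terms cancel.
= 1/1 - 1/246
= 1 - 1/246 = 245/246

Sum = 245/246


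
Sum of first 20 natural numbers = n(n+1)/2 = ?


n(n+1)/2 = 20×21/2 = 420/2 = 210

Σk = 210


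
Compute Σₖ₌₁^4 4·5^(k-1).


Sₙ = 4×(5^4 - 1)/(5 - 1)
= 4×(625 - 1)/4
= 4×624/4
= 624

S_4 = 624


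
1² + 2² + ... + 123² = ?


n = 123
n(n+1)(2n+1)/6 = 123×124×247/6
= 3767244/6 = 627874

Σk² = 627874


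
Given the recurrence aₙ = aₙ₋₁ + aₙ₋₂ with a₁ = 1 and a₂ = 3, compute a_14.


Computing iteratively: 1, 3, 4, 7, 11, 18, 29, 47, 76, 123, 199, 322, ...
a_14 = 843

a_14 = 843


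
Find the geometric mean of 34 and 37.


GM = √(34×37) = √1258 = 35.4683

GM = 35.4683


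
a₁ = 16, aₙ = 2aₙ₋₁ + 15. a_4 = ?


Computing step by step:
a_1 = 16
a_2 = 47
a_3 = 109
a_4 = 233


a_4 = 233


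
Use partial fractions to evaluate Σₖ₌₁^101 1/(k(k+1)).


1/(k(k+1)) = 1/k - 1/(k+1) (partial fractions)
Telescoping: Σ = 1 - 1/102 = 101/102

Sum = 101/102


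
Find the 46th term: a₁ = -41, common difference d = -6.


aₙ = a₁ + (n-1)d
= -41 + (46-1)×-6
= -41 - 270
= -311

a_46 = -311


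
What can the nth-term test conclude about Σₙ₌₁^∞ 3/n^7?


lim(n→∞) 3/n^7 = 0
lim aₙ = 0 → nth-term test is INCONCLUSIVE
(Need other tests; this is actually a convergent p-series with p=7 > 1)

Inconclusive (lim aₙ = 0; need another test)


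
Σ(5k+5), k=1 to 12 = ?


Σ(5k+5) = 5·Σk + 5·n
= 5·78 + 5·12
= 390 + 60 = 450

Σ = 450


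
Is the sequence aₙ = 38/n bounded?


a₁ = 38, a₂ = 38/2, a₃ = 38/3, ...
0 < aₙ ≤ 38 for all n ≥ 1
Lower bound: 0, Upper bound: 38
The sequence IS bounded

Bounded (0 < aₙ ≤ 38)


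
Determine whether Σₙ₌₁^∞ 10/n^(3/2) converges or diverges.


p-series test: Σ c/n^p converges if p > 1, diverges if p ≤ 1 (constant c > 0 doesn't affect convergence).
p = 3/2
3/2 > 1 → CONVERGES

Converges (p = 3/2 > 1)


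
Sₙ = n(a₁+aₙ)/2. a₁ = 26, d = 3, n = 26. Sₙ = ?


aₙ = 26 + (26-1)×3 = 101
Sₙ = n(a₁+aₙ)/2 = 26×(26+101)/2
= 26×127/2 = 1651

S_26 = 1651


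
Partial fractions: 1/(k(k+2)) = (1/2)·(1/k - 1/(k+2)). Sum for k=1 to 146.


1/(k(k+2)) = (1/2)·(1/k - 1/(k+2)) (partial fractions)
Telescoping: Σ = (1/2)·(1 + 1/2 - 1/147 - 1/148) = 32339/43512

Sum = 32339/43512


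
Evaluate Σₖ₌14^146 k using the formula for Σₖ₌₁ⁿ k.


Σₖ₌14^146 k = Σₖ₌₁^146 k − Σₖ₌₁^13 k
= 146·147/2 − 13·14/2
= 10731 − 91 = 10640

Σk = 10640


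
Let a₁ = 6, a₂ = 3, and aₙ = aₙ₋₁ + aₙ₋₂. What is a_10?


Computing iteratively: 6, 3, 9, 12, 21, 33, 54, 87, 141, 228
a_10 = 228

a_10 = 228


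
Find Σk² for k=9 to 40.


Σₖ₌9^40 k² = Σₖ₌₁^40 k² − Σₖ₌₁^8 k²
= 40·41·81/6 − 8·9·17/6
= 22140 − 204 = 21936

Σk² = 21936


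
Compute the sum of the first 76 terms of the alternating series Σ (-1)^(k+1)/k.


S = 1 - 1/2 + 1/3 - 1/4 + 1/5 - 1/6 + 1/7 - 1/8 ± ...
= 0.6866
(Full series converges to +ln(2) ≈ +0.6931)

S_76 = 0.6866


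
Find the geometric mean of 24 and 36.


GM = √(24×36) = √864 = 29.3939

GM = 29.3939


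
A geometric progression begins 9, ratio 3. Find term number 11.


aₙ = a₁·r^(n-1)
= 9×3^10
= 9×59049
= 531441

a_11 = 531441


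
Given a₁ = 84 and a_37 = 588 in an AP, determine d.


d = (aₙ - a₁)/(n-1)
= (588 - 84)/(37-1)
= 504/36 = 14

d = 14


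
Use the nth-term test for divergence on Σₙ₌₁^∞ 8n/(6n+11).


lim(n→∞) 8n/(6n+11) = 8/6 = 4/3  (divide numerator and denominator by n)
lim aₙ = 4/3 ≠ 0 → series DIVERGES

Diverges (lim aₙ = 4/3 ≠ 0)


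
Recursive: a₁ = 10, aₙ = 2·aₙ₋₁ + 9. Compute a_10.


Computing step by step:
a_1 = 10
a_2 = 29
a_3 = 67
a_4 = 143
a_5 = 295
a_6 = 599
a_7 = 1207
a_8 = 2423
a_9 = 4855
a_10 = 9719


a_10 = 9719


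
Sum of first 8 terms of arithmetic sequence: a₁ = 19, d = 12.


aₙ = 19 + (8-1)×12 = 103
Sₙ = n(a₁+aₙ)/2 = 8×(19+103)/2
= 8×122/2 = 488

S_8 = 488


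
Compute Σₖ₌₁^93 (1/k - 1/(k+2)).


Telescoping with gap 2: two head and two tail terms survive.
= (1 + 1/2) - (1/94 + 1/95)
= 3/2 - 1/94 - 1/95 = 6603/4465

Sum = 6603/4465


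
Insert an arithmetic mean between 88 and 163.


AM = (88 + 163)/2 = 251/2 = 125.5

AM = 125.5


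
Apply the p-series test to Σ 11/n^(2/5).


p-series test: Σ c/n^p converges if p > 1, diverges if p ≤ 1 (constant c > 0 doesn't affect convergence).
p = 2/5
2/5 ≤ 1 → DIVERGES

Diverges (p = 2/5 ≤ 1)


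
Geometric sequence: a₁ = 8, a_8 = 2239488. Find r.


r^(n-1) = aₙ/a₁
r^7 = 2239488/8 = 279936
r = 279936^(1/7)
= 6

r = 6


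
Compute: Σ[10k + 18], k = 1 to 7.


Σ(10k+18) = 10·Σk + 18·n
= 10·28 + 18·7
= 280 + 126 = 406

Σ = 406


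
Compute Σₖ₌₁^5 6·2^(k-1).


Sₙ = 6×(2^5 - 1)/(2 - 1)
= 6×(32 - 1)/1
= 6×31/1
= 186

S_5 = 186


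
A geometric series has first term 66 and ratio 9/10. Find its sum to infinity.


S∞ = a₁/(1-r) = 66/(1 - 9/10)
= 66/(1/10)
= 660

S∞ = 660


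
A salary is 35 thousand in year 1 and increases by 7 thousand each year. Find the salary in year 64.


aₙ = a₁ + (n-1)d
= 35 + (64-1)×7
= 35 + 441
= 476

a_64 = 476


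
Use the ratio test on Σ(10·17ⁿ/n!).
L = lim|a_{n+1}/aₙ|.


aₙ = 10·17^n/n!
a_{n+1}/aₙ = 17^(n+1)/(n+1)! × n!/17^n  (constant 10 cancels)
= 17/(n+1)
L = lim(n→∞) 17/(n+1) = 0
L < 1 → series CONVERGES

Converges (ratio test: L = 0 < 1)


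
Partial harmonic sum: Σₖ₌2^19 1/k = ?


Σₖ₌2^19 1/k = 1/2 + 1/3 + 1/4 + ... + 1/19
= 197698279/77597520
≈ 2.5477

Sum = 197698279/77597520 ≈ 2.5477


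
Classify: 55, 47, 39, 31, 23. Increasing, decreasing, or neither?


Differences: -8, -8, -8, -8
All differences < 0 → strictly DECREASING

Monotonically decreasing


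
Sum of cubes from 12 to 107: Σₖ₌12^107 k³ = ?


Σₖ₌12^107 k³ = [107·108/2]² − [11·12/2]²
= 33385284 − 4356 = 33380928

Σk³ = 33380928


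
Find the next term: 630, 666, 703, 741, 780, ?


Pattern: triangular numbers: n(n+1)/2
Terms: 630, 666, 703, 741, 780
Next term = 820

Next term = 820


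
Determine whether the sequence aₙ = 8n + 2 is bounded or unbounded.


aₙ = 8n + 2 → as n→∞, aₙ→∞
No finite upper bound exists
The sequence is UNBOUNDED

Unbounded (aₙ → ∞ as n → ∞)


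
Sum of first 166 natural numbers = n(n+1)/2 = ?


n(n+1)/2 = 166×167/2 = 27722/2 = 13861

Σk = 13861


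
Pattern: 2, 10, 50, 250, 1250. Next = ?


Pattern: geometric (r=5)
Terms: 2, 10, 50, 250, 1250
Next term = 6250

Next term = 6250


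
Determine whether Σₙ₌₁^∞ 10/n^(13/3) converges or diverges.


p-series test: Σ c/n^p converges if p > 1, diverges if p ≤ 1 (constant c > 0 doesn't affect convergence).
p = 13/3
13/3 > 1 → CONVERGES

Converges (p = 13/3 > 1)


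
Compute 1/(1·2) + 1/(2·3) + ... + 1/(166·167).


1/(k(k+1)) = 1/k - 1/(k+1) (partial fractions)
Telescoping: Σ = 1 - 1/167 = 166/167

Sum = 166/167


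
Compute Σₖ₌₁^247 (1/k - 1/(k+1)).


Telescoping: adjacent terms cancel.
= 1/1 - 1/248
= 1 - 1/248 = 247/248

Sum = 247/248


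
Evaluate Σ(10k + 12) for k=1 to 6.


Σ(10k+12) = 10·Σk + 12·n
= 10·21 + 12·6
= 210 + 72 = 282

Σ = 282


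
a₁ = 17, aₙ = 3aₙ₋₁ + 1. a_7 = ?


Computing step by step:
a_1 = 17
a_2 = 52
a_3 = 157
a_4 = 472
a_5 = 1417
a_6 = 4252
a_7 = 12757


a_7 = 12757


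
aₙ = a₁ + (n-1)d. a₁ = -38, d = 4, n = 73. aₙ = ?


aₙ = a₁ + (n-1)d
= -38 + (73-1)×4
= -38 + 288
= 250

a_73 = 250


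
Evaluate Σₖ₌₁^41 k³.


n(n+1)/2 = 41×42/2 = 861
Σk³ = 861² = 741321

Σk³ = 741321


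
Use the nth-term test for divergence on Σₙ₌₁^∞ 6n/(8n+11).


lim(n→∞) 6n/(8n+11) = 6/8 = 3/4  (divide numerator and denominator by n)
lim aₙ = 3/4 ≠ 0 → series DIVERGES

Diverges (lim aₙ = 3/4 ≠ 0)


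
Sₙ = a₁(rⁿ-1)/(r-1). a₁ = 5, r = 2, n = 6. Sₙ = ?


Sₙ = 5×(2^6 - 1)/(2 - 1)
= 5×(64 - 1)/1
= 5×63/1
= 315

S_6 = 315


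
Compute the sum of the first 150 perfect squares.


n = 150
n(n+1)(2n+1)/6 = 150×151×301/6
= 6817650/6 = 1136275

Σk² = 1136275


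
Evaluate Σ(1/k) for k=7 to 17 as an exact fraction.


Σₖ₌7^17 1/k = 1/7 + 1/8 + 1/9 + ... + 1/17
= 2424847/2450448
≈ 0.9896

Sum = 2424847/2450448 ≈ 0.9896


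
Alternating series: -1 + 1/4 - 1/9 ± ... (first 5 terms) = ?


S = -1 + 1/4 - 1/9 + 1/16 - 1/25
= -0.8386
(Full series converges to -π²/12 ≈ -0.8225)

S_5 = -0.8386


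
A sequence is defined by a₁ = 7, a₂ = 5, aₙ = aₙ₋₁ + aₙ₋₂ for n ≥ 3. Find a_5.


Computing iteratively: 7, 5, 12, 17, 29
a_5 = 29

a_5 = 29


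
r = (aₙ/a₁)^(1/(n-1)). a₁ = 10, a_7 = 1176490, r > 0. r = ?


r^(n-1) = aₙ/a₁
r^6 = 1176490/10 = 117649
r = 117649^(1/6)
= ±7; taking r > 0 gives r = 7

r = 7


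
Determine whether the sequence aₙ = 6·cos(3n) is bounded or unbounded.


For all n, -1 ≤ cos(3n) ≤ 1, so -6 ≤ 6·cos(3n) ≤ 6
Lower bound: -6, Upper bound: 6
The sequence IS bounded

Bounded (-6 ≤ aₙ ≤ 6)


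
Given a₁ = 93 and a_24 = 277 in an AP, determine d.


d = (aₙ - a₁)/(n-1)
= (277 - 93)/(24-1)
= 184/23 = 8

d = 8


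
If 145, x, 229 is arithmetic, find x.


AM = (145 + 229)/2 = 374/2 = 187

AM = 187


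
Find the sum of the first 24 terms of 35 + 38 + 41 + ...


aₙ = 35 + (24-1)×3 = 104
Sₙ = n(a₁+aₙ)/2 = 24×(35+104)/2
= 24×139/2 = 1668

S_24 = 1668


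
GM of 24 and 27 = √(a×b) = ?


GM = √(24×27) = √648 = 25.4558

GM = 25.4558


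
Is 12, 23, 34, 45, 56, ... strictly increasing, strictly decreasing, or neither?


Differences: 11, 11, 11, 11
All differences > 0 → strictly INCREASING

Monotonically increasing


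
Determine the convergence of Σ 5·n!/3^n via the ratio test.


aₙ = 5·n!/3^n
a_{n+1}/aₙ = (n+1)!/3^(n+1) × 3^n/n!  (constant 5 cancels)
= (n+1)/3
L = lim(n→∞) (n+1)/3 = ∞
L > 1 → series DIVERGES

Diverges (ratio test: L = ∞ > 1)


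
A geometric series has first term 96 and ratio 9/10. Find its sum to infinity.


S∞ = a₁/(1-r) = 96/(1 - 9/10)
= 96/(1/10)
= 960

S∞ = 960


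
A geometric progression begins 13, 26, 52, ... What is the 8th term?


aₙ = a₁·r^(n-1)
= 13×2^7
= 13×128
= 1664

a_8 = 1664


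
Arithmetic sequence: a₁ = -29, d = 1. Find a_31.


aₙ = a₁ + (n-1)d
= -29 + (31-1)×1
= -29 + 30
= 1

a_31 = 1


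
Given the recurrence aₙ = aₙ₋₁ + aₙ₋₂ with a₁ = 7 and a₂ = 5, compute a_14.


Computing iteratively: 7, 5, 12, 17, 29, 46, 75, 121, 196, 317, 513, 830, ...
a_14 = 2173

a_14 = 2173


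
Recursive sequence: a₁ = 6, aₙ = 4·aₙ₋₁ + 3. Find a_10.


Computing step by step:
a_1 = 6
a_2 = 27
a_3 = 111
a_4 = 447
a_5 = 1791
a_6 = 7167
a_7 = 28671
a_8 = 114687
a_9 = 458751
a_10 = 1835007


a_10 = 1835007


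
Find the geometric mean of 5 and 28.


GM = √(5×28) = √140 = 11.8322

GM = 11.8322


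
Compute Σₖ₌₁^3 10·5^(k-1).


Sₙ = 10×(5^3 - 1)/(5 - 1)
= 10×(125 - 1)/4
= 10×124/4
= 310

S_3 = 310


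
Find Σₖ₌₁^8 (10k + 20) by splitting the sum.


Σ(10k+20) = 10·Σk + 20·n
= 10·36 + 20·8
= 360 + 160 = 520

Σ = 520


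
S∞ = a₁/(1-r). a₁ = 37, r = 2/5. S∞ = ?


S∞ = a₁/(1-r) = 37/(1 - 2/5)
= 37/(3/5)
= 185/3

S∞ = 185/3


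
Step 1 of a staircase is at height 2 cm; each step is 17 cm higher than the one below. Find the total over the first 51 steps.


aₙ = 2 + (51-1)×17 = 852
Sₙ = n(a₁+aₙ)/2 = 51×(2+852)/2
= 51×854/2 = 21777

S_51 = 21777


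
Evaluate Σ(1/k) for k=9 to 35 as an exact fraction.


Σₖ₌9^35 1/k = 1/9 + 1/10 + 1/11 + ... + 1/35
= 2679762886927/1875370816800
≈ 1.4289

Sum = 2679762886927/1875370816800 ≈ 1.4289


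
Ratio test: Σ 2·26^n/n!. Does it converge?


aₙ = 2·26^n/n!
a_{n+1}/aₙ = 26^(n+1)/(n+1)! × n!/26^n  (constant 2 cancels)
= 26/(n+1)
L = lim(n→∞) 26/(n+1) = 0
L < 1 → series CONVERGES

Converges (ratio test: L = 0 < 1)


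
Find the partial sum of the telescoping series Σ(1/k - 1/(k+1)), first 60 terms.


Telescoping: adjacent terms cancel.
= 1/1 - 1/61
= 1 - 1/61 = 60/61

Sum = 60/61


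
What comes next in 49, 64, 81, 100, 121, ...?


Pattern: perfect squares: n²
Terms: 49, 64, 81, 100, 121
Next term = 144

Next term = 144


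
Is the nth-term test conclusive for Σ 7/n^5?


lim(n→∞) 7/n^5 = 0
lim aₙ = 0 → nth-term test is INCONCLUSIVE
(Need other tests; this is actually a convergent p-series with p=5 > 1)

Inconclusive (lim aₙ = 0; need another test)


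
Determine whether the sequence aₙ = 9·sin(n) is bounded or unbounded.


For all n, -1 ≤ sin(n) ≤ 1, so -9 ≤ 9·sin(n) ≤ 9
Lower bound: -9, Upper bound: 9
The sequence IS bounded

Bounded (-9 ≤ aₙ ≤ 9)


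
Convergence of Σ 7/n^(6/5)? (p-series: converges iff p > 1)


p-series test: Σ c/n^p converges if p > 1, diverges if p ≤ 1 (constant c > 0 doesn't affect convergence).
p = 6/5
6/5 > 1 → CONVERGES

Converges (p = 6/5 > 1)


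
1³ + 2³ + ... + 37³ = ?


n(n+1)/2 = 37×38/2 = 703
Σk³ = 703² = 494209

Σk³ = 494209


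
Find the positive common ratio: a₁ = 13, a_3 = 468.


r^(n-1) = aₙ/a₁
r^2 = 468/13 = 36
r = 36^(1/2)
= ±6; taking r > 0 gives r = 6

r = 6


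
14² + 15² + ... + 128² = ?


Σₖ₌14^128 k² = Σₖ₌₁^128 k² − Σₖ₌₁^13 k²
= 128·129·257/6 − 13·14·27/6
= 707264 − 819 = 706445

Σk² = 706445


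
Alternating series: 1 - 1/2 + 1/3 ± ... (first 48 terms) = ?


S = 1 - 1/2 + 1/3 - 1/4 + 1/5 - 1/6 + 1/7 - 1/8 ± ...
= 0.6828
(Full series converges to +ln(2) ≈ +0.6931)

S_48 = 0.6828


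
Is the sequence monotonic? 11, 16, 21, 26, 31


Differences: 5, 5, 5, 5
All differences > 0 → strictly INCREASING

Monotonically increasing


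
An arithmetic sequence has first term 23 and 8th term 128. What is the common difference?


d = (aₙ - a₁)/(n-1)
= (128 - 23)/(8-1)
= 105/7 = 15

d = 15


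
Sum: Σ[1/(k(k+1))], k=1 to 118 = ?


1/(k(k+1)) = 1/k - 1/(k+1) (partial fractions)
Telescoping: Σ = 1 - 1/119 = 118/119

Sum = 118/119


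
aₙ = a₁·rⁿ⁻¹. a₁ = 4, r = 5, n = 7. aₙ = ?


aₙ = a₁·r^(n-1)
= 4×5^6
= 4×15625
= 62500

a_7 = 62500


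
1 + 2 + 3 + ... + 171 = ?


n(n+1)/2 = 171×172/2 = 29412/2 = 14706

Σk = 14706


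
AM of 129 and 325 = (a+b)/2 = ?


AM = (129 + 325)/2 = 454/2 = 227

AM = 227


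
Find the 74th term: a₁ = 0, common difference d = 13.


aₙ = a₁ + (n-1)d
= 0 + (74-1)×13
= 0 + 949
= 949

a_74 = 949


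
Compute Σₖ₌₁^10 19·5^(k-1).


Sₙ = 19×(5^10 - 1)/(5 - 1)
= 19×(9765625 - 1)/4
= 19×9765624/4
= 46386714

S_10 = 46386714


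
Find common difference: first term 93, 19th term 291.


d = (aₙ - a₁)/(n-1)
= (291 - 93)/(19-1)
= 198/18 = 11

d = 11


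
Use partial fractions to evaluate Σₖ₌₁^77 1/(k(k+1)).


1/(k(k+1)) = 1/k - 1/(k+1) (partial fractions)
Telescoping: Σ = 1 - 1/78 = 77/78

Sum = 77/78


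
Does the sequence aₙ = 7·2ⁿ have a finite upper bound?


aₙ = 7·2ⁿ → as n→∞, aₙ→∞ (since base 2 > 1)
No finite upper bound exists
The sequence is UNBOUNDED

Unbounded (aₙ → ∞ as n → ∞)


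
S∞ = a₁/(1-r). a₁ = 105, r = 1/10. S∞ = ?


S∞ = a₁/(1-r) = 105/(1 - 1/10)
= 105/(9/10)
= 350/3

S∞ = 350/3


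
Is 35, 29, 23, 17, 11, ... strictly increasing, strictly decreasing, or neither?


Differences: -6, -6, -6, -6
All differences < 0 → strictly DECREASING

Monotonically decreasing


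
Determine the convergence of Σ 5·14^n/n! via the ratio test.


aₙ = 5·14^n/n!
a_{n+1}/aₙ = 14^(n+1)/(n+1)! × n!/14^n  (constant 5 cancels)
= 14/(n+1)
L = lim(n→∞) 14/(n+1) = 0
L < 1 → series CONVERGES

Converges (ratio test: L = 0 < 1)


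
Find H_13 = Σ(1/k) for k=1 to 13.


H_13 = 1/1 + 1/2 + 1/3 + ... + 1/13
= 1145993/360360
≈ 3.1801

H_13 = 1145993/360360 ≈ 3.1801


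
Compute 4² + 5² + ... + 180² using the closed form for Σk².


Σₖ₌4^180 k² = Σₖ₌₁^180 k² − Σₖ₌₁^3 k²
= 180·181·361/6 − 3·4·7/6
= 1960230 − 14 = 1960216

Σk² = 1960216


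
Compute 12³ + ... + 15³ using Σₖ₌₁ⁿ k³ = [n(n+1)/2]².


Σₖ₌12^15 k³ = [15·16/2]² − [11·12/2]²
= 14400 − 4356 = 10044

Σk³ = 10044


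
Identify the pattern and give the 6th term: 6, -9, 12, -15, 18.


Pattern: alternating sign, magnitude arithmetic (d=3)
Terms: 6, -9, 12, -15, 18
Next term = -21

Next term = -21


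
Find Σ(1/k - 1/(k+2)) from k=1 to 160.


Telescoping with gap 2: two head and two tail terms survive.
= (1 + 1/2) - (1/161 + 1/162)
= 3/2 - 1/161 - 1/162 = 19400/13041

Sum = 19400/13041


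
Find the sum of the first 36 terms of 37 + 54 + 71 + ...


aₙ = 37 + (36-1)×17 = 632
Sₙ = n(a₁+aₙ)/2 = 36×(37+632)/2
= 36×669/2 = 12042

S_36 = 12042


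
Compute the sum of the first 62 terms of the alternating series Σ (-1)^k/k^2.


S = -1 + 1/4 - 1/9 + 1/16 - 1/25 + 1/36 - 1/49 + 1/64 ± ...
= -0.8223
(Full series converges to -π²/12 ≈ -0.8225)

S_62 = -0.8223


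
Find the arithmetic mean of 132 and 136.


AM = (132 + 136)/2 = 268/2 = 134

AM = 134


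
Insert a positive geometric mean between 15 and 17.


GM = √(15×17) = √255 = 15.9687

GM = 15.9687


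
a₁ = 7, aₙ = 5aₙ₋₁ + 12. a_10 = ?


Computing step by step:
a_1 = 7
a_2 = 47
a_3 = 247
a_4 = 1247
a_5 = 6247
a_6 = 31247
a_7 = 156247
a_8 = 781247
a_9 = 3906247
a_10 = 19531247


a_10 = 19531247


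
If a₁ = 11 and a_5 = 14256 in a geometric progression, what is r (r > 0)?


r^(n-1) = aₙ/a₁
r^4 = 14256/11 = 1296
r = 1296^(1/4)
= ±6; taking r > 0 gives r = 6

r = 6


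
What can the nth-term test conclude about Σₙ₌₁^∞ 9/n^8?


lim(n→∞) 9/n^8 = 0
lim aₙ = 0 → nth-term test is INCONCLUSIVE
(Need other tests; this is actually a convergent p-series with p=8 > 1)

Inconclusive (lim aₙ = 0; need another test)


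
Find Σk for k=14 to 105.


Σₖ₌14^105 k = Σₖ₌₁^105 k − Σₖ₌₁^13 k
= 105·106/2 − 13·14/2
= 5565 − 91 = 5474

Σk = 5474


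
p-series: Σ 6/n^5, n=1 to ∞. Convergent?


p-series test: Σ c/n^p converges if p > 1, diverges if p ≤ 1 (constant c > 0 doesn't affect convergence).
p = 5
5 > 1 → CONVERGES

Converges (p = 5 > 1)


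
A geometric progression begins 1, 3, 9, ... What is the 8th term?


aₙ = a₁·r^(n-1)
= 1×3^7
= 1×2187
= 2187

a_8 = 2187


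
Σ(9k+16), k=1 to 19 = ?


Σ(9k+16) = 9·Σk + 16·n
= 9·190 + 16·19
= 1710 + 304 = 2014

Σ = 2014


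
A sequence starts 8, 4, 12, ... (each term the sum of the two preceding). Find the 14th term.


Computing iteratively: 8, 4, 12, 16, 28, 44, 72, 116, 188, 304, 492, 796, ...
a_14 = 2084

a_14 = 2084


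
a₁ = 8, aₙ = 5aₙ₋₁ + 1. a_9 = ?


Computing step by step:
a_1 = 8
a_2 = 41
a_3 = 206
a_4 = 1031
a_5 = 5156
a_6 = 25781
a_7 = 128906
a_8 = 644531
a_9 = 3222656


a_9 = 3222656


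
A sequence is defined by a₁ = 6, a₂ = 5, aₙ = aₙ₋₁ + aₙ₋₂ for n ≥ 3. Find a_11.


Computing iteratively: 6, 5, 11, 16, 27, 43, 70, 113, 183, 296, 479
a_11 = 479

a_11 = 479


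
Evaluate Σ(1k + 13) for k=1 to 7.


Σ(1k+13) = 1·Σk + 13·n
= 1·28 + 13·7
= 28 + 91 = 119

Σ = 119


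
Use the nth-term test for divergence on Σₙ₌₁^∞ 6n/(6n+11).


lim(n→∞) 6n/(6n+11) = 6/6 = 1  (divide numerator and denominator by n)
lim aₙ = 1 ≠ 0 → series DIVERGES

Diverges (lim aₙ = 1 ≠ 0)


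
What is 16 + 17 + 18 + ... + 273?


Σₖ₌16^273 k = Σₖ₌₁^273 k − Σₖ₌₁^15 k
= 273·274/2 − 15·16/2
= 37401 − 120 = 37281

Σk = 37281


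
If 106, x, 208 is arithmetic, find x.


AM = (106 + 208)/2 = 314/2 = 157

AM = 157


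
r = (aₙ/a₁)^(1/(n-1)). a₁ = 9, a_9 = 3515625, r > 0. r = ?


r^(n-1) = aₙ/a₁
r^8 = 3515625/9 = 390625
r = 390625^(1/8)
= ±5; taking r > 0 gives r = 5

r = 5


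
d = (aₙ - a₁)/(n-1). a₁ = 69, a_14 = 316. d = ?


d = (aₙ - a₁)/(n-1)
= (316 - 69)/(14-1)
= 247/13 = 19

d = 19


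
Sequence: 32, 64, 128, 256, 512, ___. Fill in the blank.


Pattern: powers of 2: 2ⁿ
Terms: 32, 64, 128, 256, 512
Next term = 1024

Next term = 1024


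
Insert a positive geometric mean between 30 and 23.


GM = √(30×23) = √690 = 26.2679

GM = 26.2679


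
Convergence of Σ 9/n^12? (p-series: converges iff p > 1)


p-series test: Σ c/n^p converges if p > 1, diverges if p ≤ 1 (constant c > 0 doesn't affect convergence).
p = 12
12 > 1 → CONVERGES

Converges (p = 12 > 1)


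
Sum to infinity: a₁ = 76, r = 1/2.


S∞ = a₁/(1-r) = 76/(1 - 1/2)
= 76/(1/2)
= 152

S∞ = 152


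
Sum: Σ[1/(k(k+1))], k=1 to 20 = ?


1/(k(k+1)) = 1/k - 1/(k+1) (partial fractions)
Telescoping: Σ = 1 - 1/21 = 20/21

Sum = 20/21


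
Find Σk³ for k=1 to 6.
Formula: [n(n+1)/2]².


n(n+1)/2 = 6×7/2 = 21
Σk³ = 21² = 441

Σk³ = 441


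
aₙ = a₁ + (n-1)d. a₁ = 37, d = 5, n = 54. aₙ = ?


aₙ = a₁ + (n-1)d
= 37 + (54-1)×5
= 37 + 265
= 302

a_54 = 302


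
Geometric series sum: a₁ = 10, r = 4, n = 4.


Sₙ = 10×(4^4 - 1)/(4 - 1)
= 10×(256 - 1)/3
= 10×255/3
= 850

S_4 = 850


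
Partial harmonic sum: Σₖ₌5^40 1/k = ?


Σₖ₌5^40 1/k = 1/5 + 1/6 + 1/7 + ... + 1/40
= 1066259544628813/485721041551200
≈ 2.1952

Sum = 1066259544628813/485721041551200 ≈ 2.1952


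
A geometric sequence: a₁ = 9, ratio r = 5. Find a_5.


aₙ = a₁·r^(n-1)
= 9×5^4
= 9×625
= 5625

a_5 = 5625


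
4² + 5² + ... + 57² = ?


Σₖ₌4^57 k² = Σₖ₌₁^57 k² − Σₖ₌₁^3 k²
= 57·58·115/6 − 3·4·7/6
= 63365 − 14 = 63351

Σk² = 63351


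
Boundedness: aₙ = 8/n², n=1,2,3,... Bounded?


a₁ = 8, a₂ = 8/4, a₃ = 8/9, ...
0 < aₙ ≤ 8 for all n ≥ 1
The sequence IS bounded

Bounded (0 < aₙ ≤ 8)


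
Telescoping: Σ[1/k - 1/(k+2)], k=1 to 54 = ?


Telescoping with gap 2: two head and two tail terms survive.
= (1 + 1/2) - (1/55 + 1/56)
= 3/2 - 1/55 - 1/56 = 4509/3080

Sum = 4509/3080


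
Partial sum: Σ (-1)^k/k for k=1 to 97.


S = -1 + 1/2 - 1/3 + 1/4 - 1/5 + 1/6 - 1/7 + 1/8 ± ...
= -0.6983
(Full series converges to -ln(2) ≈ -0.6931)

S_97 = -0.6983


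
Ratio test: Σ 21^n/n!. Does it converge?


aₙ = 21^n/n!
a_{n+1}/aₙ = 21^(n+1)/(n+1)! × n!/21^n
= 21/(n+1)
L = lim(n→∞) 21/(n+1) = 0
L < 1 → series CONVERGES

Converges (ratio test: L = 0 < 1)


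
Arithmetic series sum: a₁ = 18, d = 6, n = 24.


aₙ = 18 + (24-1)×6 = 156
Sₙ = n(a₁+aₙ)/2 = 24×(18+156)/2
= 24×174/2 = 2088

S_24 = 2088


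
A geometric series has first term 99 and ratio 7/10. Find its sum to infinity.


S∞ = a₁/(1-r) = 99/(1 - 7/10)
= 99/(3/10)
= 330

S∞ = 330


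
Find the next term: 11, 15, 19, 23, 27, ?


Pattern: arithmetic (d=4)
Terms: 11, 15, 19, 23, 27
Next term = 31

Next term = 31


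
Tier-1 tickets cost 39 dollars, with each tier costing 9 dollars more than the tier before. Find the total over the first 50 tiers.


aₙ = 39 + (50-1)×9 = 480
Sₙ = n(a₁+aₙ)/2 = 50×(39+480)/2
= 50×519/2 = 12975

S_50 = 12975


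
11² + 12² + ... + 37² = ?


Σₖ₌11^37 k² = Σₖ₌₁^37 k² − Σₖ₌₁^10 k²
= 37·38·75/6 − 10·11·21/6
= 17575 − 385 = 17190

Σk² = 17190


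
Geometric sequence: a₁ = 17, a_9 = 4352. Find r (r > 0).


r^(n-1) = aₙ/a₁
r^8 = 4352/17 = 256
r = 256^(1/8)
= ±2; taking r > 0 gives r = 2

r = 2


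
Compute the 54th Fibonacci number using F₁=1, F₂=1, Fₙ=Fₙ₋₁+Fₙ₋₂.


Fibonacci sequence: 1, 1, 2, 3, 5, 8, 13, 21, 34, 55, 89, ...
F(54) = 86267571272

F(54) = 86267571272


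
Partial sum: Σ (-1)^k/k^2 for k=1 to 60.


S = -1 + 1/4 - 1/9 + 1/16 - 1/25 + 1/36 - 1/49 + 1/64 ± ...
= -0.8223
(Full series converges to -π²/12 ≈ -0.8225)

S_60 = -0.8223


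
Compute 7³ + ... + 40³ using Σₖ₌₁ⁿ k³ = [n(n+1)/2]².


Σₖ₌7^40 k³ = [40·41/2]² − [6·7/2]²
= 672400 − 441 = 671959

Σk³ = 671959


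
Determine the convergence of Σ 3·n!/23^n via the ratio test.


aₙ = 3·n!/23^n
a_{n+1}/aₙ = (n+1)!/23^(n+1) × 23^n/n!  (constant 3 cancels)
= (n+1)/23
L = lim(n→∞) (n+1)/23 = ∞
L > 1 → series DIVERGES

Diverges (ratio test: L = ∞ > 1)


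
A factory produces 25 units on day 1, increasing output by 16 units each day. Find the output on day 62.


aₙ = a₁ + (n-1)d
= 25 + (62-1)×16
= 25 + 976
= 1001

a_62 = 1001


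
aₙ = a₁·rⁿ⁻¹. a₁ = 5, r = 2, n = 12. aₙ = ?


aₙ = a₁·r^(n-1)
= 5×2^11
= 5×2048
= 10240

a_12 = 10240


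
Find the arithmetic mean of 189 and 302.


AM = (189 + 302)/2 = 491/2 = 245.5

AM = 245.5


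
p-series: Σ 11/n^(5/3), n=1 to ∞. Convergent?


p-series test: Σ c/n^p converges if p > 1, diverges if p ≤ 1 (constant c > 0 doesn't affect convergence).
p = 5/3
5/3 > 1 → CONVERGES

Converges (p = 5/3 > 1)


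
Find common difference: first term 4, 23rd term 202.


d = (aₙ - a₁)/(n-1)
= (202 - 4)/(23-1)
= 198/22 = 9

d = 9


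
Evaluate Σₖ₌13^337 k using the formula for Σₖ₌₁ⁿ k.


Σₖ₌13^337 k = Σₖ₌₁^337 k − Σₖ₌₁^12 k
= 337·338/2 − 12·13/2
= 56953 − 78 = 56875

Σk = 56875


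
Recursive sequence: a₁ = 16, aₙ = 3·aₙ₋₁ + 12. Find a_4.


Computing step by step:
a_1 = 16
a_2 = 60
a_3 = 192
a_4 = 588


a_4 = 588


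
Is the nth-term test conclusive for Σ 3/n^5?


lim(n→∞) 3/n^5 = 0
lim aₙ = 0 → nth-term test is INCONCLUSIVE
(Need other tests; this is actually a convergent p-series with p=5 > 1)

Inconclusive (lim aₙ = 0; need another test)


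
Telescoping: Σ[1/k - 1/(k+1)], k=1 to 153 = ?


Telescoping: adjacent terms cancel.
= 1/1 - 1/154
= 1 - 1/154 = 153/154

Sum = 153/154


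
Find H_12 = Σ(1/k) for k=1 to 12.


H_12 = 1/1 + 1/2 + 1/3 + ... + 1/12
= 86021/27720
≈ 3.1032

H_12 = 86021/27720 ≈ 3.1032


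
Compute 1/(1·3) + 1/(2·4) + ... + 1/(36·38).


1/(k(k+2)) = (1/2)·(1/k - 1/(k+2)) (partial fractions)
Telescoping: Σ = (1/2)·(1 + 1/2 - 1/37 - 1/38) = 1017/1406

Sum = 1017/1406


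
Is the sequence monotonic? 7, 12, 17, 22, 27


Differences: 5, 5, 5, 5
All differences > 0 → strictly INCREASING

Monotonically increasing


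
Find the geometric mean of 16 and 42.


GM = √(16×42) = √672 = 25.923

GM = 25.923


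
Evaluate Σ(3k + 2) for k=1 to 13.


Σ(3k+2) = 3·Σk + 2·n
= 3·91 + 2·13
= 273 + 26 = 299

Σ = 299


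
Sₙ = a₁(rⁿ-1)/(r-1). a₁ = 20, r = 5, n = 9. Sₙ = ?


Sₙ = 20×(5^9 - 1)/(5 - 1)
= 20×(1953125 - 1)/4
= 20×1953124/4
= 9765620

S_9 = 9765620


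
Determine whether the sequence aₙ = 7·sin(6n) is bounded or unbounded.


For all n, -1 ≤ sin(6n) ≤ 1, so -7 ≤ 7·sin(6n) ≤ 7
Lower bound: -7, Upper bound: 7
The sequence IS bounded

Bounded (-7 ≤ aₙ ≤ 7)


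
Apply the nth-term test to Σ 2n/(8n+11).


lim(n→∞) 2n/(8n+11) = 2/8 = 1/4  (divide numerator and denominator by n)
lim aₙ = 1/4 ≠ 0 → series DIVERGES

Diverges (lim aₙ = 1/4 ≠ 0)


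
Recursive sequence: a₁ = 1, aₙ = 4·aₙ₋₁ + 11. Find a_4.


Computing step by step:
a_1 = 1
a_2 = 15
a_3 = 71
a_4 = 295


a_4 = 295


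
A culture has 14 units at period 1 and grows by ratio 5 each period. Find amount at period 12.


aₙ = a₁·r^(n-1)
= 14×5^11
= 14×48828125
= 683593750

a_12 = 683593750


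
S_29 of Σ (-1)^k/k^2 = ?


S = -1 + 1/4 - 1/9 + 1/16 - 1/25 + 1/36 - 1/49 + 1/64 ± ...
= -0.823
(Full series converges to -π²/12 ≈ -0.8225)

S_29 = -0.823


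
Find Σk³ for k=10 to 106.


Σₖ₌10^106 k³ = [106·107/2]² − [9·10/2]²
= 32160241 − 2025 = 32158216

Σk³ = 32158216


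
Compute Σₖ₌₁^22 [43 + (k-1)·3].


aₙ = 43 + (22-1)×3 = 106
Sₙ = n(a₁+aₙ)/2 = 22×(43+106)/2
= 22×149/2 = 1639

S_22 = 1639


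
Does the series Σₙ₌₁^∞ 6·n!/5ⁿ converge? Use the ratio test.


aₙ = 6·n!/5^n
a_{n+1}/aₙ = (n+1)!/5^(n+1) × 5^n/n!  (constant 6 cancels)
= (n+1)/5
L = lim(n→∞) (n+1)/5 = ∞
L > 1 → series DIVERGES

Diverges (ratio test: L = ∞ > 1)


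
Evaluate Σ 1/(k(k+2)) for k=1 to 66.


1/(k(k+2)) = (1/2)·(1/k - 1/(k+2)) (partial fractions)
Telescoping: Σ = (1/2)·(1 + 1/2 - 1/67 - 1/68) = 6699/9112

Sum = 6699/9112


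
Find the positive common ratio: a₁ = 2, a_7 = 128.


r^(n-1) = aₙ/a₁
r^6 = 128/2 = 64
r = 64^(1/6)
= ±2; taking r > 0 gives r = 2

r = 2


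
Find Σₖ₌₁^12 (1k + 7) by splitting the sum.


Σ(1k+7) = 1·Σk + 7·n
= 1·78 + 7·12
= 78 + 84 = 162

Σ = 162


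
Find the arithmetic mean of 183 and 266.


AM = (183 + 266)/2 = 449/2 = 224.5

AM = 224.5


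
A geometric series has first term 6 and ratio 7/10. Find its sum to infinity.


S∞ = a₁/(1-r) = 6/(1 - 7/10)
= 6/(3/10)
= 20

S∞ = 20


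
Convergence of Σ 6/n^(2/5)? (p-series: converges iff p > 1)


p-series test: Σ c/n^p converges if p > 1, diverges if p ≤ 1 (constant c > 0 doesn't affect convergence).
p = 2/5
2/5 ≤ 1 → DIVERGES

Diverges (p = 2/5 ≤ 1)


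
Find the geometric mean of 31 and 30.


GM = √(31×30) = √930 = 30.4959

GM = 30.4959


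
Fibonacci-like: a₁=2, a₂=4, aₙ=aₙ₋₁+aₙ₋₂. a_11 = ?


Computing iteratively: 2, 4, 6, 10, 16, 26, 42, 68, 110, 178, 288
a_11 = 288

a_11 = 288


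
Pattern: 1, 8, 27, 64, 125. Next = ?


Pattern: perfect cubes: n³
Terms: 1, 8, 27, 64, 125
Next term = 216

Next term = 216


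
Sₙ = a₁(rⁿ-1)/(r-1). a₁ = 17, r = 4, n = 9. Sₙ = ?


Sₙ = 17×(4^9 - 1)/(4 - 1)
= 17×(262144 - 1)/3
= 17×262143/3
= 1485477

S_9 = 1485477


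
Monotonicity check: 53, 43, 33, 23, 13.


Differences: -10, -10, -10, -10
All differences < 0 → strictly DECREASING

Monotonically decreasing


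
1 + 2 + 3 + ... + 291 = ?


n(n+1)/2 = 291×292/2 = 84972/2 = 42486

Σk = 42486


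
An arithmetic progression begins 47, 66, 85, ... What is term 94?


aₙ = a₁ + (n-1)d
= 47 + (94-1)×19
= 47 + 1767
= 1814

a_94 = 1814


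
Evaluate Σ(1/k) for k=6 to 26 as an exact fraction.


Σₖ₌6^26 1/k = 1/6 + 1/7 + 1/8 + ... + 1/26
= 14019926807/8923714800
≈ 1.5711

Sum = 14019926807/8923714800 ≈ 1.5711


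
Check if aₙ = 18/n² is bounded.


a₁ = 18, a₂ = 18/4, a₃ = 18/9, ...
0 < aₙ ≤ 18 for all n ≥ 1
The sequence IS bounded

Bounded (0 < aₙ ≤ 18)


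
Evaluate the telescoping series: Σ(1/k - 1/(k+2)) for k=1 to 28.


Telescoping with gap 2: two head and two tail terms survive.
= (1 + 1/2) - (1/29 + 1/30)
= 3/2 - 1/29 - 1/30 = 623/435

Sum = 623/435


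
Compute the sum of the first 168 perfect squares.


n = 168
n(n+1)(2n+1)/6 = 168×169×337/6
= 9568104/6 = 1594684

Σk² = 1594684


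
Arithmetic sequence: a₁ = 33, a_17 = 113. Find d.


d = (aₙ - a₁)/(n-1)
= (113 - 33)/(17-1)
= 80/16 = 5

d = 5


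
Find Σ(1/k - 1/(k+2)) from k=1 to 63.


Telescoping with gap 2: two head and two tail terms survive.
= (1 + 1/2) - (1/64 + 1/65)
= 3/2 - 1/64 - 1/65 = 6111/4160

Sum = 6111/4160


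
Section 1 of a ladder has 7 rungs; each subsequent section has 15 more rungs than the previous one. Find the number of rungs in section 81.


aₙ = a₁ + (n-1)d
= 7 + (81-1)×15
= 7 + 1200
= 1207

a_81 = 1207
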